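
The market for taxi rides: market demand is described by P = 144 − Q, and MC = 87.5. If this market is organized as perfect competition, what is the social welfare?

Under competition P = MC = 87.5, so Q = (144 − 87.5)/1 = 56.5.
CS = ½·(144 − 87.5)·56.5 = 1596.125; PS = (87.5 − 87.5)·56.5 = 0; TS = 1596.125.

TS = 1596.125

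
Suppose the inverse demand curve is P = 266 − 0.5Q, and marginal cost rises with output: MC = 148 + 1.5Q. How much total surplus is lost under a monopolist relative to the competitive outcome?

DWL = 139.24

Competitive equilibrium sets price equal to marginal cost: 266 − 0.5Q = 148 + 1.5Q, so Q = 59 and P = 236.5.
Monopoly sets MR = MC: 266 − Q = 148 + 1.5Q ⇒ Q = 47.2, P = 266 − 0.5·47.2 = 242.4.
CS = ½·(266 − 236.5)·59 = 870.25; PS = (236.5·59 − 148·59 − ½·1.5·59²) = 2610.75; TS = 3481.
CS = ½·(266 − 242.4)·47.2 = 556.96; PS = (242.4·47.2 − 148·47.2 − ½·1.5·47.2²) = 2784.8; TS = 3341.76.
DWL = 3481 − 3341.76 = 139.24.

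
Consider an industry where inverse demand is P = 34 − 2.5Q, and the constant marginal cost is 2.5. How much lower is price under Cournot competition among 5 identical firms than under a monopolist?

The monopolist equates marginal revenue to marginal cost: 34 − 5Q = 2.5, so Q = 6.3. From demand, P = 18.25.
In a 5-firm Cournot equilibrium, symmetry and the first-order condition give q = (34 − 2.5)/(15) = 2.1. So Q = 10.5 and P = 7.75.
Change in price: 7.75 − 18.25 = −10.5.

P falls by 10.5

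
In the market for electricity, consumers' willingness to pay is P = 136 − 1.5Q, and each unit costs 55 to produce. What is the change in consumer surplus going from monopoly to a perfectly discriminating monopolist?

CS falls by 546.75

Monopoly sets MR = MC: 136 − 3Q = 55 ⇒ Q = 27, P = 136 − 1.5·27 = 95.5.
CS = ½·(136 − 95.5)·27 = 546.75.
A perfectly discriminating monopolist sells every unit with P(Q) ≥ MC(Q), so output equals the competitive quantity Q = 54. Each buyer pays their reservation price, so CS = 0 and the firm captures all surplus.
CS = 0.
Change in consumer surplus: 0 − 546.75 = −546.75.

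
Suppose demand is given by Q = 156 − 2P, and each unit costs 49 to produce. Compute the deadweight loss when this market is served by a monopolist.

Inverting demand: P = 78 − 0.5Q.
Competitive firms price at marginal cost: P = 49, giving Q = 58.
Monopoly sets MR = MC: 78 − Q = 49 ⇒ Q = 29, P = 78 − 0.5·29 = 63.5.
DWL is the triangle between Q = 29 and Q = 58: ½·(58 − 29)·(63.5 − 49) = 210.25.

DWL = 210.25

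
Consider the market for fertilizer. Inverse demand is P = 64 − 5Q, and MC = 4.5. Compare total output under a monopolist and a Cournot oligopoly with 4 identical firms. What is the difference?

Q rises by 3.57

The monopolist equates marginal revenue to marginal cost: 64 − 10Q = 4.5, so Q = 5.95. From demand, P = 34.25.
In a 4-firm Cournot equilibrium, symmetry and the first-order condition give q = (64 − 4.5)/(25) = 2.38. So Q = 9.52 and P = 16.4.
Change in total output: 9.52 − 5.95 = 3.57.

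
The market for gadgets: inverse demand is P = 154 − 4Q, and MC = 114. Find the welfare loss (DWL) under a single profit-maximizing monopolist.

DWL = 50

Competitive firms price at marginal cost: P = 114, giving Q = 10.
Monopoly sets MR = MC: 154 − 8Q = 114 ⇒ Q = 5, P = 154 − 4·5 = 134.
DWL is the triangle between Q = 5 and Q = 10: ½·(10 − 5)·(134 − 114) = 50.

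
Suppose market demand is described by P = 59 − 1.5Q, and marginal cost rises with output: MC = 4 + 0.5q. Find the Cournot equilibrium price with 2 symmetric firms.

Cournot with 2 identical firms: the symmetric best-response condition is 59 − 4.5q = 4 + 0.5q. Each firm produces q = 11, total output Q = 22, price P = 26.

P = 26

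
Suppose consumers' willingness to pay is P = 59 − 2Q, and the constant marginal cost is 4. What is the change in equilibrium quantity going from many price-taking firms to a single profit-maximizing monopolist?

Competitive firms price at marginal cost: P = 4, giving Q = 27.5.
The monopolist equates marginal revenue to marginal cost: 59 − 4Q = 4, so Q = 13.75. From demand, P = 31.5.
Change in equilibrium quantity: 13.75 − 27.5 = −13.75.

Equilibrium quantity falls by 13.75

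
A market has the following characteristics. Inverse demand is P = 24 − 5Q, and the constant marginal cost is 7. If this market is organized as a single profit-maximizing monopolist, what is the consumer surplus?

The monopolist equates marginal revenue to marginal cost: 24 − 10Q = 7, so Q = 1.7. From demand, P = 15.5.
CS = ½·(24 − 15.5)·1.7 = 7.225.

CS = 7.225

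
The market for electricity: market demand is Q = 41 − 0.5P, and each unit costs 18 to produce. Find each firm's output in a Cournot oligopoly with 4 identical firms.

Inverting demand: P = 82 − 2Q.
In a 4-firm Cournot equilibrium, symmetry and the first-order condition give q = (82 − 18)/(10) = 6.4. So Q = 25.6 and P = 30.8.

q_i = 6.4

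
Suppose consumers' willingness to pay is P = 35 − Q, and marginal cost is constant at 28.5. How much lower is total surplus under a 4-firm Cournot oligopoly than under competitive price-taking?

Perfect competition: P = MC = 28.5, so 35 − Q = 28.5 and Q = 6.5.
CS = ½·(35 − 28.5)·6.5 = 21.125; PS = (28.5 − 28.5)·6.5 = 0; TS = 21.125.
With 4 symmetric Cournot firms, each firm's FOC gives 35 − 5q = 28.5, so q = 1.3, Q = 4·1.3 = 5.2, and P = 29.8.
CS = ½·(35 − 29.8)·5.2 = 13.52; PS = (29.8 − 28.5)·5.2 = 6.76; TS = 20.28.
Change in total surplus: 20.28 − 21.125 = −0.845.

Total surplus falls by 0.845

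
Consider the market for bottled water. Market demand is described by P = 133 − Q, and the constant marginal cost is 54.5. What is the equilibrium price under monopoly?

A monopolist chooses Q where MR = MC. MR = 133 − 2Q; setting this equal to 54.5 gives Q = 39.25 and P = 93.75.

P = 93.75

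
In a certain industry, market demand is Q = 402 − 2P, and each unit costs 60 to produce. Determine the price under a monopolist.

Inverting demand: P = 201 − 0.5Q.
Monopoly sets MR = MC: 201 − Q = 60 ⇒ Q = 141, P = 201 − 0.5·141 = 130.5.

P = 130.5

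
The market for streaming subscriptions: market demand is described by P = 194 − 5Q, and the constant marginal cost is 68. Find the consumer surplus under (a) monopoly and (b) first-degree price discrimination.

Monopoly: CS = 396.9; Perfect PD: CS = 0

Monopoly sets MR = MC: 194 − 10Q = 68 ⇒ Q = 12.6, P = 194 − 5·12.6 = 131.
CS = ½·(194 − 131)·12.6 = 396.9.
A perfectly discriminating monopolist sells every unit with P(Q) ≥ MC(Q), so output equals the competitive quantity Q = 25.2. Each buyer pays their reservation price, so CS = 0 and the firm captures all surplus.
CS = 0.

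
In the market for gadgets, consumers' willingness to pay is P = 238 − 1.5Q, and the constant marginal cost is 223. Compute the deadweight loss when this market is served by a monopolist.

DWL = 18.75

Competitive firms price at marginal cost: P = 223, giving Q = 10.
The monopolist equates marginal revenue to marginal cost: 238 − 3Q = 223, so Q = 5. From demand, P = 230.5.
DWL is the triangle between Q = 5 and Q = 10: ½·(10 − 5)·(230.5 − 223) = 18.75.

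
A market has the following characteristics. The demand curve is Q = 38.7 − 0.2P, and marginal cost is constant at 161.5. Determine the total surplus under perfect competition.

Inverting demand: P = 193.5 − 5Q.
Competitive firms price at marginal cost: P = 161.5, giving Q = 6.4.
CS = ½·(193.5 − 161.5)·6.4 = 102.4; PS = (161.5 − 161.5)·6.4 = 0; TS = 102.4.

TS = 102.4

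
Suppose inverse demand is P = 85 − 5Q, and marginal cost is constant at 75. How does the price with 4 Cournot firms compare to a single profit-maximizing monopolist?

Cournot: P = 77; Monopoly: P = 80

In a 4-firm Cournot equilibrium, symmetry and the first-order condition give q = (85 − 75)/(25) = 0.4. So Q = 1.6 and P = 77.
The monopolist equates marginal revenue to marginal cost: 85 − 10Q = 75, so Q = 1. From demand, P = 80.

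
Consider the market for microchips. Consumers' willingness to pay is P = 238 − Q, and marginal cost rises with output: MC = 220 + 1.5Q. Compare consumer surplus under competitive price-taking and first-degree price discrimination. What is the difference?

Competitive equilibrium sets price equal to marginal cost: 238 − Q = 220 + 1.5Q, so Q = 7.2 and P = 230.8.
CS = ½·(238 − 230.8)·7.2 = 25.92.
A perfectly discriminating monopolist sells every unit with P(Q) ≥ MC(Q), so output equals the competitive quantity Q = 7.2. Each buyer pays their reservation price, so CS = 0 and the firm captures all surplus.
CS = 0.
Change in consumer surplus: 0 − 25.92 = −25.92.

Consumer surplus falls by 25.92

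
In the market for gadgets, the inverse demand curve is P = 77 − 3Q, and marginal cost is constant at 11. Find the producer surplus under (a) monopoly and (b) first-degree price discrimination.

Monopoly: PS = 363; Perfect PD: PS = 726

The monopolist equates marginal revenue to marginal cost: 77 − 6Q = 11, so Q = 11. From demand, P = 44.
PS = (44 − 11)·11 = 363.
With perfect price discrimination, output is the efficient level Q = 22 (where demand meets MC), but every buyer pays their willingness to pay: CS = 0 and PS = total surplus.
PS = ½·(77 − 11)·22 = 726.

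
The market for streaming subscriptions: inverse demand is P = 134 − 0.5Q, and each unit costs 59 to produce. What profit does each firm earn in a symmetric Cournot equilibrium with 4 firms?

π_i = 450

Cournot with 4 identical firms: the symmetric best-response condition is 134 − 2.5q = 59. Each firm produces q = 30, total output Q = 120, price P = 74.
Each firm's profit = (74 − 59)·30 = 450.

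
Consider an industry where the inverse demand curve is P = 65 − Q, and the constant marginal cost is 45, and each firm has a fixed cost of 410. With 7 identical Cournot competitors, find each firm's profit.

π_i = −403.75

Cournot with 7 identical firms: the symmetric best-response condition is 65 − 8q = 45. Each firm produces q = 2.5, total output Q = 17.5, price P = 47.5.
Each firm's profit = (47.5 − 45)·2.5 − 410 = −403.75.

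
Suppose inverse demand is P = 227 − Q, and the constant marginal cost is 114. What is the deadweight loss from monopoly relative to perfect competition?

DWL = 1596.125

Competitive firms price at marginal cost: P = 114, giving Q = 113.
The monopolist equates marginal revenue to marginal cost: 227 − 2Q = 114, so Q = 56.5. From demand, P = 170.5.
DWL is the triangle between Q = 56.5 and Q = 113: ½·(113 − 56.5)·(170.5 − 114) = 1596.125.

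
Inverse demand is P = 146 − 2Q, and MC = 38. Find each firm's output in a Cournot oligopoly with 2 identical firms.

Cournot with 2 identical firms: the symmetric best-response condition is 146 − 6q = 38. Each firm produces q = 18, total output Q = 36, price P = 74.

q_i = 18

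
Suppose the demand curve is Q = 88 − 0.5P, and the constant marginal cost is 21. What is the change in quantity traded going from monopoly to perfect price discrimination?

Quantity traded rises by 38.75

Inverting demand: P = 176 − 2Q.
Monopoly sets MR = MC: 176 − 4Q = 21 ⇒ Q = 38.75, P = 176 − 2·38.75 = 98.5.
With perfect price discrimination, output is the efficient level Q = 77.5 (where demand meets MC), but every buyer pays their willingness to pay: CS = 0 and PS = total surplus.
Change in quantity traded: 77.5 − 38.75 = 38.75.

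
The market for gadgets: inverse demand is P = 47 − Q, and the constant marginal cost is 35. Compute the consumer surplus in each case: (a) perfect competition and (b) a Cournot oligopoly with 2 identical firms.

Competition: CS = 72; Cournot: CS = 32

Competitive firms price at marginal cost: P = 35, giving Q = 12.
CS = ½·(47 − 35)·12 = 72.
In a 2-firm Cournot equilibrium, symmetry and the first-order condition give q = (47 − 35)/(3) = 4. So Q = 8 and P = 39.
CS = ½·(47 − 39)·8 = 32.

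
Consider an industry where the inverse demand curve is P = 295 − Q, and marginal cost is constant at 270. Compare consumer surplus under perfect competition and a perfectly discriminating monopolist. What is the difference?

Consumer surplus falls by 312.5

Perfect competition: P = MC = 270, so 295 − Q = 270 and Q = 25.
CS = ½·(295 − 270)·25 = 312.5.
With perfect price discrimination, output is the efficient level Q = 25 (where demand meets MC), but every buyer pays their willingness to pay: CS = 0 and PS = total surplus.
CS = 0.
Change in consumer surplus: 0 − 312.5 = −312.5.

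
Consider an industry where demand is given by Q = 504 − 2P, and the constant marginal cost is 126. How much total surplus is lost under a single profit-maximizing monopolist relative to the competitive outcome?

Inverting demand: P = 252 − 0.5Q.
Perfect competition: P = MC = 126, so 252 − 0.5Q = 126 and Q = 252.
Monopoly sets MR = MC: 252 − Q = 126 ⇒ Q = 126, P = 252 − 0.5·126 = 189.
DWL is the triangle between Q = 126 and Q = 252: ½·(252 − 126)·(189 − 126) = 3969.

DWL = 3969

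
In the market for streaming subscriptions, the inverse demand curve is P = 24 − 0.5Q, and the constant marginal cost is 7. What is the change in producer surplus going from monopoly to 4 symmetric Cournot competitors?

Producer surplus falls by 52.02

A monopolist chooses Q where MR = MC. MR = 24 − Q; setting this equal to 7 gives Q = 17 and P = 15.5.
PS = (15.5 − 7)·17 = 144.5.
In a 4-firm Cournot equilibrium, symmetry and the first-order condition give q = (24 − 7)/(2.5) = 6.8. So Q = 27.2 and P = 10.4.
PS = (10.4 − 7)·27.2 = 92.48.
Change in producer surplus: 92.48 − 144.5 = −52.02.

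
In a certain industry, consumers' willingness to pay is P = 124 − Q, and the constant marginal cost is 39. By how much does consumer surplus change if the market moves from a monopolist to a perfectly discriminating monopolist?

Monopoly sets MR = MC: 124 − 2Q = 39 ⇒ Q = 42.5, P = 124 − 42.5 = 81.5.
CS = ½·(124 − 81.5)·42.5 = 903.125.
Under first-degree price discrimination the firm charges each unit its demand price and produces up to where P = MC, i.e. Q = 85. Consumer surplus is zero; producer surplus equals total surplus.
CS = 0.
Change in consumer surplus: 0 − 903.125 = −903.125.

CS falls by 903.125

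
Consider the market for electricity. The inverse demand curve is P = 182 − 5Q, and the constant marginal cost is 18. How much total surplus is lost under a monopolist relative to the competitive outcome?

DWL = 672.4

Perfect competition: P = MC = 18, so 182 − 5Q = 18 and Q = 32.8.
A monopolist chooses Q where MR = MC. MR = 182 − 10Q; setting this equal to 18 gives Q = 16.4 and P = 100.
DWL is the triangle between Q = 16.4 and Q = 32.8: ½·(32.8 − 16.4)·(100 − 18) = 672.4.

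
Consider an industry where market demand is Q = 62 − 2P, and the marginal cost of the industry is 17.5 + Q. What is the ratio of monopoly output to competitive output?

Inverting demand: P = 31 − 0.5Q.
Monopoly sets MR = MC: 31 − Q = 17.5 + Q ⇒ Q = 6.75, P = 31 − 0.5·6.75 = 27.625.
Under competition P = MC: 31 − 0.5Q = 17.5 + Q ⇒ Q = 9, P = 26.5.
Ratio Q_m/Q_c = 6.75/9 = 0.75.

Q_m/Q_c = 0.75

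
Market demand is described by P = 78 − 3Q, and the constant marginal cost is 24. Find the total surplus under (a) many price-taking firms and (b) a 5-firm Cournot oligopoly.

Competitive firms price at marginal cost: P = 24, giving Q = 18.
CS = ½·(78 − 24)·18 = 486; PS = (24 − 24)·18 = 0; TS = 486.
With 5 symmetric Cournot firms, each firm's FOC gives 78 − 18q = 24, so q = 3, Q = 5·3 = 15, and P = 33.
CS = ½·(78 − 33)·15 = 337.5; PS = (33 − 24)·15 = 135; TS = 472.5.

Competition: TS = 486; Cournot: TS = 472.5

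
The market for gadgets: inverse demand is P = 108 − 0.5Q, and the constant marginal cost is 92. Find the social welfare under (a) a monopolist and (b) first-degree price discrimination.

The monopolist equates marginal revenue to marginal cost: 108 − Q = 92, so Q = 16. From demand, P = 100.
CS = ½·(108 − 100)·16 = 64; PS = (100 − 92)·16 = 128; TS = 192.
With perfect price discrimination, output is the efficient level Q = 32 (where demand meets MC), but every buyer pays their willingness to pay: CS = 0 and PS = total surplus.
TS = 256 (equal to competitive TS).

Monopoly: TS = 192; Perfect PD: TS = 256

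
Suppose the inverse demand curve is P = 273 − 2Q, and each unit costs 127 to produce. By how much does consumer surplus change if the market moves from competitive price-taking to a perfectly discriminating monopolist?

Consumer surplus falls by 5329

Perfect competition: P = MC = 127, so 273 − 2Q = 127 and Q = 73.
CS = ½·(273 − 127)·73 = 5329.
Under first-degree price discrimination the firm charges each unit its demand price and produces up to where P = MC, i.e. Q = 73. Consumer surplus is zero; producer surplus equals total surplus.
CS = 0.
Change in consumer surplus: 0 − 5329 = −5329.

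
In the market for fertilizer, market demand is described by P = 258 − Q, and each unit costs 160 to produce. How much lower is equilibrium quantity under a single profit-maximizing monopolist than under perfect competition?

Competitive firms price at marginal cost: P = 160, giving Q = 98.
Monopoly sets MR = MC: 258 − 2Q = 160 ⇒ Q = 49, P = 258 − 49 = 209.
Change in equilibrium quantity: 49 − 98 = −49.

Q falls by 49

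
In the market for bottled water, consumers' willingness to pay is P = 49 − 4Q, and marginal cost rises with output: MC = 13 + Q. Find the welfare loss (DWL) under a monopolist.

DWL = 25.6

Competitive equilibrium sets price equal to marginal cost: 49 − 4Q = 13 + Q, so Q = 7.2 and P = 20.2.
The monopolist equates marginal revenue to marginal cost: 49 − 8Q = 13 + Q, so Q = 4. From demand, P = 33.
CS = ½·(49 − 20.2)·7.2 = 103.68; PS = (20.2·7.2 − 13·7.2 − ½·1·7.2²) = 25.92; TS = 129.6.
CS = ½·(49 − 33)·4 = 32; PS = (33·4 − 13·4 − ½·1·4²) = 72; TS = 104.
DWL = 129.6 − 104 = 25.6.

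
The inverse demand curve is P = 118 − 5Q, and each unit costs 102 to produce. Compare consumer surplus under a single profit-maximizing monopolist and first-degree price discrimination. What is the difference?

Consumer surplus falls by 6.4

A monopolist chooses Q where MR = MC. MR = 118 − 10Q; setting this equal to 102 gives Q = 1.6 and P = 110.
CS = ½·(118 − 110)·1.6 = 6.4.
With perfect price discrimination, output is the efficient level Q = 3.2 (where demand meets MC), but every buyer pays their willingness to pay: CS = 0 and PS = total surplus.
CS = 0.
Change in consumer surplus: 0 − 6.4 = −6.4.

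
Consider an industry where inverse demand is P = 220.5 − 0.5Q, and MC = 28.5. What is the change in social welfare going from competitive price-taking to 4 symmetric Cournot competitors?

TS falls by 1474.56

Competitive firms price at marginal cost: P = 28.5, giving Q = 384.
CS = ½·(220.5 − 28.5)·384 = 36864; PS = (28.5 − 28.5)·384 = 0; TS = 36864.
In a 4-firm Cournot equilibrium, symmetry and the first-order condition give q = (220.5 − 28.5)/(2.5) = 76.8. So Q = 307.2 and P = 66.9.
CS = ½·(220.5 − 66.9)·307.2 = 23592.96; PS = (66.9 − 28.5)·307.2 = 11796.48; TS = 35389.44.
Change in social welfare: 35389.44 − 36864 = −1474.56.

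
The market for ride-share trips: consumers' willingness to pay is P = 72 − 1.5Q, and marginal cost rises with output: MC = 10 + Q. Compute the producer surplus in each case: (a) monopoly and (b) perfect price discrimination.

Monopoly: PS = 480.5; Perfect PD: PS = 768.8

A monopolist chooses Q where MR = MC. MR = 72 − 3Q; setting this equal to 10 + Q gives Q = 15.5 and P = 48.75.
PS = P·Q − VC(Q) = 48.75·15.5 − (10·15.5 + ½·1·15.5²) = 480.5.
With perfect price discrimination, output is the efficient level Q = 24.8 (where demand meets MC), but every buyer pays their willingness to pay: CS = 0 and PS = total surplus.
PS = ½·(72 − 10)·24.8 = 768.8.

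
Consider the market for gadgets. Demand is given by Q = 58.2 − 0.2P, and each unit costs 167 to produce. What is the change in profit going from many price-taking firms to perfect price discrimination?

Inverting demand: P = 291 − 5Q.
Under competition P = MC = 167, so Q = (291 − 167)/5 = 24.8.
Profit = (167 − 167)·24.8 = 0.
Under first-degree price discrimination the firm charges each unit its demand price and produces up to where P = MC, i.e. Q = 24.8. Consumer surplus is zero; producer surplus equals total surplus.
PS equals the full surplus area, 1537.6. Profit = 1537.6 = 1537.6.
Change in profit: 1537.6 − 0 = 1537.6.

π rises by 1537.6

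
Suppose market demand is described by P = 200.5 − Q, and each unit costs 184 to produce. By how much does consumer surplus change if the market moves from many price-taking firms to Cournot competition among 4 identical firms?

Perfect competition: P = MC = 184, so 200.5 − Q = 184 and Q = 16.5.
CS = ½·(200.5 − 184)·16.5 = 136.125.
Cournot with 4 identical firms: the symmetric best-response condition is 200.5 − 5q = 184. Each firm produces q = 3.3, total output Q = 13.2, price P = 187.3.
CS = ½·(200.5 − 187.3)·13.2 = 87.12.
Change in consumer surplus: 87.12 − 136.125 = −49.005.

CS falls by 49.005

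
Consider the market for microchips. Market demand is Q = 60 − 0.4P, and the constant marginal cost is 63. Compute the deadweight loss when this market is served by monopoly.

DWL = 378.45

Inverting demand: P = 150 − 2.5Q.
Competitive firms price at marginal cost: P = 63, giving Q = 34.8.
The monopolist equates marginal revenue to marginal cost: 150 − 5Q = 63, so Q = 17.4. From demand, P = 106.5.
DWL is the triangle between Q = 17.4 and Q = 34.8: ½·(34.8 − 17.4)·(106.5 − 63) = 378.45.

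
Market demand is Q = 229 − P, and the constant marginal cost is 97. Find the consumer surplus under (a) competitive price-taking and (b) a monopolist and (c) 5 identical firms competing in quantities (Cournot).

Competition: CS = 8712; Monopoly: CS = 2178; Cournot: CS = 6050

Inverting demand: P = 229 − Q.
Perfect competition: P = MC = 97, so 229 − Q = 97 and Q = 132.
CS = ½·(229 − 97)·132 = 8712.
The monopolist equates marginal revenue to marginal cost: 229 − 2Q = 97, so Q = 66. From demand, P = 163.
CS = ½·(229 − 163)·66 = 2178.
Cournot with 5 identical firms: the symmetric best-response condition is 229 − 6q = 97. Each firm produces q = 22, total output Q = 110, price P = 119.
CS = ½·(229 − 119)·110 = 6050.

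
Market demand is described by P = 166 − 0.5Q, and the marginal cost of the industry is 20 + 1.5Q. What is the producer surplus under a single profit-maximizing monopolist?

PS = 4263.2

The monopolist equates marginal revenue to marginal cost: 166 − Q = 20 + 1.5Q, so Q = 58.4. From demand, P = 136.8.
PS = P·Q − VC(Q) = 136.8·58.4 − (20·58.4 + ½·1.5·58.4²) = 4263.2.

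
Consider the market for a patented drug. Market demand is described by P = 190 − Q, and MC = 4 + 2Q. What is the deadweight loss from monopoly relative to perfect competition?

DWL = 360.375

Under competition P = MC: 190 − Q = 4 + 2Q ⇒ Q = 62, P = 128.
Monopoly sets MR = MC: 190 − 2Q = 4 + 2Q ⇒ Q = 46.5, P = 190 − 46.5 = 143.5.
CS = ½·(190 − 128)·62 = 1922; PS = (128·62 − 4·62 − ½·2·62²) = 3844; TS = 5766.
CS = ½·(190 − 143.5)·46.5 = 1081.125; PS = (143.5·46.5 − 4·46.5 − ½·2·46.5²) = 4324.5; TS = 5405.625.
DWL = 5766 − 5405.625 = 360.375.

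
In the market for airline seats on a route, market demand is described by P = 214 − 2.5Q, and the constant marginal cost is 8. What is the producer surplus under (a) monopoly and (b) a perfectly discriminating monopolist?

Monopoly: PS = 4243.6; Perfect PD: PS = 8487.2

The monopolist equates marginal revenue to marginal cost: 214 − 5Q = 8, so Q = 41.2. From demand, P = 111.
PS = (111 − 8)·41.2 = 4243.6.
With perfect price discrimination, output is the efficient level Q = 82.4 (where demand meets MC), but every buyer pays their willingness to pay: CS = 0 and PS = total surplus.
PS = ½·(214 − 8)·82.4 = 8487.2.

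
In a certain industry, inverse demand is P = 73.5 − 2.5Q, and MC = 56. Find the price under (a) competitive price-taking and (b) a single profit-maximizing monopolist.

Competition: P = 56; Monopoly: P = 64.75

Competitive firms price at marginal cost: P = 56, giving Q = 7.
The monopolist equates marginal revenue to marginal cost: 73.5 − 5Q = 56, so Q = 3.5. From demand, P = 64.75.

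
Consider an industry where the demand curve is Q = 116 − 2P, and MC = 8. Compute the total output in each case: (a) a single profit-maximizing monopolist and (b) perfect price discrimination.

Monopoly: Q = 50; Perfect PD: Q = 100

Inverting demand: P = 58 − 0.5Q.
A monopolist chooses Q where MR = MC. MR = 58 − Q; setting this equal to 8 gives Q = 50 and P = 33.
Under first-degree price discrimination the firm charges each unit its demand price and produces up to where P = MC, i.e. Q = 100. Consumer surplus is zero; producer surplus equals total surplus.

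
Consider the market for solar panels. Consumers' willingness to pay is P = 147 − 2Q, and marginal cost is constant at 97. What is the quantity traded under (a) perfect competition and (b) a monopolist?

Competition: Q = 25; Monopoly: Q = 12.5

Under competition P = MC = 97, so Q = (147 − 97)/2 = 25.
A monopolist chooses Q where MR = MC. MR = 147 − 4Q; setting this equal to 97 gives Q = 12.5 and P = 122.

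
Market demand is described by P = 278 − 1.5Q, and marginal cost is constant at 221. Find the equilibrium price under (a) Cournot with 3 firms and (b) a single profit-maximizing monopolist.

In a 3-firm Cournot equilibrium, symmetry and the first-order condition give q = (278 − 221)/(6) = 9.5. So Q = 28.5 and P = 235.25.
A monopolist chooses Q where MR = MC. MR = 278 − 3Q; setting this equal to 221 gives Q = 19 and P = 249.5.

Cournot: P = 235.25; Monopoly: P = 249.5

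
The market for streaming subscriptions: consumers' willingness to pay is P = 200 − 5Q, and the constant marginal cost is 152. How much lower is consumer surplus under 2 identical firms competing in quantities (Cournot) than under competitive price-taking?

Consumer surplus falls by 128

Under competition P = MC = 152, so Q = (200 − 152)/5 = 9.6.
CS = ½·(200 − 152)·9.6 = 230.4.
In a 2-firm Cournot equilibrium, symmetry and the first-order condition give q = (200 − 152)/(15) = 3.2. So Q = 6.4 and P = 168.
CS = ½·(200 − 168)·6.4 = 102.4.
Change in consumer surplus: 102.4 − 230.4 = −128.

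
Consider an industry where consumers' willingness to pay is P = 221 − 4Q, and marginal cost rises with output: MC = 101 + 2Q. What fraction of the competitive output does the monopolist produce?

Monopoly sets MR = MC: 221 − 8Q = 101 + 2Q ⇒ Q = 12, P = 221 − 4·12 = 173.
Competitive equilibrium sets price equal to marginal cost: 221 − 4Q = 101 + 2Q, so Q = 20 and P = 141.
Ratio Q_m/Q_c = 12/20 = 0.6.

Q_m/Q_c = 0.6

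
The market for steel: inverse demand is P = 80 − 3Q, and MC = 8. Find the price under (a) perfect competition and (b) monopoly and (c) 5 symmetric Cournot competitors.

Competition: P = 8; Monopoly: P = 44; Cournot: P = 20

Competitive firms price at marginal cost: P = 8, giving Q = 24.
Monopoly sets MR = MC: 80 − 6Q = 8 ⇒ Q = 12, P = 80 − 3·12 = 44.
Cournot with 5 identical firms: the symmetric best-response condition is 80 − 18q = 8. Each firm produces q = 4, total output Q = 20, price P = 20.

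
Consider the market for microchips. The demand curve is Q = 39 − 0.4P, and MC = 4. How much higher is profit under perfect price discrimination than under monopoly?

Inverting demand: P = 97.5 − 2.5Q.
The monopolist equates marginal revenue to marginal cost: 97.5 − 5Q = 4, so Q = 18.7. From demand, P = 50.75.
Profit = (50.75 − 4)·18.7 = 874.225.
Under first-degree price discrimination the firm charges each unit its demand price and produces up to where P = MC, i.e. Q = 37.4. Consumer surplus is zero; producer surplus equals total surplus.
PS equals the full surplus area, 1748.45. Profit = 1748.45 = 1748.45.
Change in profit: 1748.45 − 874.225 = 874.225.

π rises by 874.225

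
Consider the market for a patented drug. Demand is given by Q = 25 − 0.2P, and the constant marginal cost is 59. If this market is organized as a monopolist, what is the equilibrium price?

P = 92

Inverting demand: P = 125 − 5Q.
A monopolist chooses Q where MR = MC. MR = 125 − 10Q; setting this equal to 59 gives Q = 6.6 and P = 92.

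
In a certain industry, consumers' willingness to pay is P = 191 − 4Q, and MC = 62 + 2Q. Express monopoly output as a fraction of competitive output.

A monopolist chooses Q where MR = MC. MR = 191 − 8Q; setting this equal to 62 + 2Q gives Q = 12.9 and P = 139.4.
Under competition P = MC: 191 − 4Q = 62 + 2Q ⇒ Q = 21.5, P = 105.
Ratio Q_m/Q_c = 12.9/21.5 = 0.6.

Q_m/Q_c = 0.6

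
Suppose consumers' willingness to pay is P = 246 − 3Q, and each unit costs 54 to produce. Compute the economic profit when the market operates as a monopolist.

Monopoly sets MR = MC: 246 − 6Q = 54 ⇒ Q = 32, P = 246 − 3·32 = 150.
Profit = (150 − 54)·32 = 3072.

Profit = 3072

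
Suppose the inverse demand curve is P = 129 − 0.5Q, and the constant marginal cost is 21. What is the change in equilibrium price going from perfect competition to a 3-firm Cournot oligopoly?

P rises by 27

Under competition P = MC = 21, so Q = (129 − 21)/0.5 = 216.
With 3 symmetric Cournot firms, each firm's FOC gives 129 − 2q = 21, so q = 54, Q = 3·54 = 162, and P = 48.
Change in equilibrium price: 48 − 21 = 27.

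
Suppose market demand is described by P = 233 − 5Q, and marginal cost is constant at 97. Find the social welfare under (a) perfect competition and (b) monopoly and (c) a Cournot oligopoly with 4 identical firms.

Competition: TS = 1849.6; Monopoly: TS = 1387.2; Cournot: TS = 1775.616

Competitive firms price at marginal cost: P = 97, giving Q = 27.2.
CS = ½·(233 − 97)·27.2 = 1849.6; PS = (97 − 97)·27.2 = 0; TS = 1849.6.
The monopolist equates marginal revenue to marginal cost: 233 − 10Q = 97, so Q = 13.6. From demand, P = 165.
CS = ½·(233 − 165)·13.6 = 462.4; PS = (165 − 97)·13.6 = 924.8; TS = 1387.2.
With 4 symmetric Cournot firms, each firm's FOC gives 233 − 25q = 97, so q = 5.44, Q = 4·5.44 = 21.76, and P = 124.2.
CS = ½·(233 − 124.2)·21.76 = 1183.744; PS = (124.2 − 97)·21.76 = 591.872; TS = 1775.616.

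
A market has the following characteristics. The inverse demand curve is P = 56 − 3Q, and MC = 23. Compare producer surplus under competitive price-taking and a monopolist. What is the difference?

Competitive firms price at marginal cost: P = 23, giving Q = 11.
PS = (23 − 23)·11 = 0.
Monopoly sets MR = MC: 56 − 6Q = 23 ⇒ Q = 5.5, P = 56 − 3·5.5 = 39.5.
PS = (39.5 − 23)·5.5 = 90.75.
Change in producer surplus: 90.75 − 0 = 90.75.

PS rises by 90.75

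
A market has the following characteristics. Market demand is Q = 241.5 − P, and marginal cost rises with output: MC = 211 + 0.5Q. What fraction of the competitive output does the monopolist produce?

Q_m/Q_c = 0.6

Inverting demand: P = 241.5 − Q.
Monopoly sets MR = MC: 241.5 − 2Q = 211 + 0.5Q ⇒ Q = 12.2, P = 241.5 − 12.2 = 229.3.
Competitive equilibrium sets price equal to marginal cost: 241.5 − Q = 211 + 0.5Q, so Q = 61/3 and P = 1327/6.
Ratio Q_m/Q_c = 12.2/(61/3) = 0.6.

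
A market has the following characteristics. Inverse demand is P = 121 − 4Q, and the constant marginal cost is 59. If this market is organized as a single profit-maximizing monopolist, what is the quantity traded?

The monopolist equates marginal revenue to marginal cost: 121 − 8Q = 59, so Q = 7.75. From demand, P = 90.

Q = 7.75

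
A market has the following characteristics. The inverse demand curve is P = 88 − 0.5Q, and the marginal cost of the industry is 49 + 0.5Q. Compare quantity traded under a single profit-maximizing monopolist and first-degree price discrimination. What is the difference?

Monopoly sets MR = MC: 88 − Q = 49 + 0.5Q ⇒ Q = 26, P = 88 − 0.5·26 = 75.
A perfectly discriminating monopolist sells every unit with P(Q) ≥ MC(Q), so output equals the competitive quantity Q = 39. Each buyer pays their reservation price, so CS = 0 and the firm captures all surplus.
Change in quantity traded: 39 − 26 = 13.

Quantity traded rises by 13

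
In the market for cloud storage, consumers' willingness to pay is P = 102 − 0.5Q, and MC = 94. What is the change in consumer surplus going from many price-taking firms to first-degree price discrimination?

Under competition P = MC = 94, so Q = (102 − 94)/0.5 = 16.
CS = ½·(102 − 94)·16 = 64.
A perfectly discriminating monopolist sells every unit with P(Q) ≥ MC(Q), so output equals the competitive quantity Q = 16. Each buyer pays their reservation price, so CS = 0 and the firm captures all surplus.
CS = 0.
Change in consumer surplus: 0 − 64 = −64.

Consumer surplus falls by 64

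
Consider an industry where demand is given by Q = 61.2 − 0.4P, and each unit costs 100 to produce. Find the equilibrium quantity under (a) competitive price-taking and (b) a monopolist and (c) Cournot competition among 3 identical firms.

Competition: Q = 21.2; Monopoly: Q = 10.6; Cournot: Q = 15.9

Inverting demand: P = 153 − 2.5Q.
Perfect competition: P = MC = 100, so 153 − 2.5Q = 100 and Q = 21.2.
Monopoly sets MR = MC: 153 − 5Q = 100 ⇒ Q = 10.6, P = 153 − 2.5·10.6 = 126.5.
With 3 symmetric Cournot firms, each firm's FOC gives 153 − 10q = 100, so q = 5.3, Q = 3·5.3 = 15.9, and P = 113.25.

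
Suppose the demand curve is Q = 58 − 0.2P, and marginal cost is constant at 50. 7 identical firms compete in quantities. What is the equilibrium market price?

P = 80

Inverting demand: P = 290 − 5Q.
Cournot with 7 identical firms: the symmetric best-response condition is 290 − 40q = 50. Each firm produces q = 6, total output Q = 42, price P = 80.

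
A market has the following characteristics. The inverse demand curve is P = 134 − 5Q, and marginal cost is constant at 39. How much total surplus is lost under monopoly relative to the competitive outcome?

Perfect competition: P = MC = 39, so 134 − 5Q = 39 and Q = 19.
A monopolist chooses Q where MR = MC. MR = 134 − 10Q; setting this equal to 39 gives Q = 9.5 and P = 86.5.
DWL is the triangle between Q = 9.5 and Q = 19: ½·(19 − 9.5)·(86.5 − 39) = 225.625.

DWL = 225.625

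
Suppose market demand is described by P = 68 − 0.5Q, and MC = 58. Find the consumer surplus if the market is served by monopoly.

Monopoly sets MR = MC: 68 − Q = 58 ⇒ Q = 10, P = 68 − 0.5·10 = 63.
CS = ½·(68 − 63)·10 = 25.

CS = 25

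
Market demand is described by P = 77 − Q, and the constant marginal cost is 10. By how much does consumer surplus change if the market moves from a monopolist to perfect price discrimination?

A monopolist chooses Q where MR = MC. MR = 77 − 2Q; setting this equal to 10 gives Q = 33.5 and P = 43.5.
CS = ½·(77 − 43.5)·33.5 = 561.125.
With perfect price discrimination, output is the efficient level Q = 67 (where demand meets MC), but every buyer pays their willingness to pay: CS = 0 and PS = total surplus.
CS = 0.
Change in consumer surplus: 0 − 561.125 = −561.125.

Consumer surplus falls by 561.125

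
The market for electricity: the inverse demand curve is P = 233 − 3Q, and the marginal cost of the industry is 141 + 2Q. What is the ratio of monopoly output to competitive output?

A monopolist chooses Q where MR = MC. MR = 233 − 6Q; setting this equal to 141 + 2Q gives Q = 11.5 and P = 198.5.
Competitive equilibrium sets price equal to marginal cost: 233 − 3Q = 141 + 2Q, so Q = 18.4 and P = 177.8.
Ratio Q_m/Q_c = 11.5/18.4 = 0.625.

Q_m/Q_c = 0.625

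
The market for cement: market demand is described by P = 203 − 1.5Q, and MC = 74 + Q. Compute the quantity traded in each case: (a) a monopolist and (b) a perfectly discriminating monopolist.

The monopolist equates marginal revenue to marginal cost: 203 − 3Q = 74 + Q, so Q = 32.25. From demand, P = 154.625.
Under first-degree price discrimination the firm charges each unit its demand price and produces up to where P = MC, i.e. Q = 51.6. Consumer surplus is zero; producer surplus equals total surplus.

Monopoly: Q = 32.25; Perfect PD: Q = 51.6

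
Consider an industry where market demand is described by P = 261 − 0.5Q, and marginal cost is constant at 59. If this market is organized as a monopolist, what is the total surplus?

TS = 30603

Monopoly sets MR = MC: 261 − Q = 59 ⇒ Q = 202, P = 261 − 0.5·202 = 160.
CS = ½·(261 − 160)·202 = 10201; PS = (160 − 59)·202 = 20402; TS = 30603.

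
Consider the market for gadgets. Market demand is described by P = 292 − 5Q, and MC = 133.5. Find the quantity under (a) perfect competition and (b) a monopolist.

Competition: Q = 31.7; Monopoly: Q = 15.85

Under competition P = MC = 133.5, so Q = (292 − 133.5)/5 = 31.7.
Monopoly sets MR = MC: 292 − 10Q = 133.5 ⇒ Q = 15.85, P = 292 − 5·15.85 = 212.75.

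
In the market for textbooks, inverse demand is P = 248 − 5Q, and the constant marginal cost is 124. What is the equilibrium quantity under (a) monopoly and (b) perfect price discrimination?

A monopolist chooses Q where MR = MC. MR = 248 − 10Q; setting this equal to 124 gives Q = 12.4 and P = 186.
Under first-degree price discrimination the firm charges each unit its demand price and produces up to where P = MC, i.e. Q = 24.8. Consumer surplus is zero; producer surplus equals total surplus.

Monopoly: Q = 12.4; Perfect PD: Q = 24.8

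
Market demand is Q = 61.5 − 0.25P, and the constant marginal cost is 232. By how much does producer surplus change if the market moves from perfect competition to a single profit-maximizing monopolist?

Producer surplus rises by 12.25

Inverting demand: P = 246 − 4Q.
Perfect competition: P = MC = 232, so 246 − 4Q = 232 and Q = 3.5.
PS = (232 − 232)·3.5 = 0.
The monopolist equates marginal revenue to marginal cost: 246 − 8Q = 232, so Q = 1.75. From demand, P = 239.
PS = (239 − 232)·1.75 = 12.25.
Change in producer surplus: 12.25 − 0 = 12.25.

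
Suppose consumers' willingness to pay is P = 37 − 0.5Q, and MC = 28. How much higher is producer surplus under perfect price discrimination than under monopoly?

Producer surplus rises by 40.5

The monopolist equates marginal revenue to marginal cost: 37 − Q = 28, so Q = 9. From demand, P = 32.5.
PS = (32.5 − 28)·9 = 40.5.
Under first-degree price discrimination the firm charges each unit its demand price and produces up to where P = MC, i.e. Q = 18. Consumer surplus is zero; producer surplus equals total surplus.
PS = ½·(37 − 28)·18 = 81.
Change in producer surplus: 81 − 40.5 = 40.5.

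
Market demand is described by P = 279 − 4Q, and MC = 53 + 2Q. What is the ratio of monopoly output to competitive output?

Q_m/Q_c = 0.6

A monopolist chooses Q where MR = MC. MR = 279 − 8Q; setting this equal to 53 + 2Q gives Q = 22.6 and P = 188.6.
Under competition P = MC: 279 − 4Q = 53 + 2Q ⇒ Q = 113/3, P = 385/3.
Ratio Q_m/Q_c = 22.6/(113/3) = 0.6.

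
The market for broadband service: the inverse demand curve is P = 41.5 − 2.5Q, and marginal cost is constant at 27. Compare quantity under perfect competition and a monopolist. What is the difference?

Perfect competition: P = MC = 27, so 41.5 − 2.5Q = 27 and Q = 5.8.
Monopoly sets MR = MC: 41.5 − 5Q = 27 ⇒ Q = 2.9, P = 41.5 − 2.5·2.9 = 34.25.
Change in quantity: 2.9 − 5.8 = −2.9.

Q falls by 2.9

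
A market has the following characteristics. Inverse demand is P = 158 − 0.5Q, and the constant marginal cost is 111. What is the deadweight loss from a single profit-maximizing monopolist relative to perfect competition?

DWL = 552.25

Perfect competition: P = MC = 111, so 158 − 0.5Q = 111 and Q = 94.
A monopolist chooses Q where MR = MC. MR = 158 − Q; setting this equal to 111 gives Q = 47 and P = 134.5.
DWL is the triangle between Q = 47 and Q = 94: ½·(94 − 47)·(134.5 − 111) = 552.25.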